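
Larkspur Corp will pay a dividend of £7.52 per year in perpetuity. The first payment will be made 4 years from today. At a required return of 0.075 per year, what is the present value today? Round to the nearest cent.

Value at end of year 3: C / r = £7.52 / 0.075 = £100.2667
Discount to today: PV = £100.2667 / (1 + 0.075)^3 = £100.2667 / 1.242297 = £80.71

£80.71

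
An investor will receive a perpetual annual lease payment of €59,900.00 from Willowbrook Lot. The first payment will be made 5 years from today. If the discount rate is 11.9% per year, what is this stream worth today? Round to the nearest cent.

€321040.27

Value at end of year 4: C / r = €59,900.00 / 0.119 = €503,361.3445
Discount to today: PV = €503,361.3445 / (1 + 0.119)^4 = €503,361.3445 / 1.567907 = €321,040.27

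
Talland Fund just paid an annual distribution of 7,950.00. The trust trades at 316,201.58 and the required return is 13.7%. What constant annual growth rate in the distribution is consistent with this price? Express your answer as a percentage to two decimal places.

P = D₀(1+g)/(r−g) ⇒ P(r−g) = D₀(1+g) ⇒ g(P+D₀) = P·r − D₀
g = (P·r − D₀)/(P + D₀) = (316,201.58×0.137 − 7,950.00) / (316,201.58 + 7,950.00) = 0.109114

10.91%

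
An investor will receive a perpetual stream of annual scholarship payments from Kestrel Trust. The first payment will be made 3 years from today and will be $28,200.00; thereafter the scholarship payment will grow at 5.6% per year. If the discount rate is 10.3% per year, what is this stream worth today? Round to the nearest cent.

$493174.06

Value at end of year 2: C₁ / (r − g) = $28,200.00 / (0.103 − 0.056) = $600,000.0000
Discount to today: PV = $600,000.0000 / (1 + 0.103)^2 = $600,000.0000 / 1.216609 = $493,174.06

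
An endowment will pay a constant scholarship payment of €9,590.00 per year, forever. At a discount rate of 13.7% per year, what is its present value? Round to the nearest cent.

€70000.00

Level perpetuity: PV = C / r = €9,590.00 / 0.137 = €70,000.00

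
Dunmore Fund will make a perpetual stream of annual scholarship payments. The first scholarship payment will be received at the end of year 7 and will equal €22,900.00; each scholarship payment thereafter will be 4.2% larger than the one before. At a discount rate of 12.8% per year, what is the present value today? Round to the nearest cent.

Value at end of year 6: C₁ / (r − g) = €22,900.00 / (0.128 − 0.042) = €266,279.0698
Discount to today: PV = €266,279.0698 / (1 + 0.128)^6 = €266,279.0698 / 2.059940 = €129,265.44

€129265.44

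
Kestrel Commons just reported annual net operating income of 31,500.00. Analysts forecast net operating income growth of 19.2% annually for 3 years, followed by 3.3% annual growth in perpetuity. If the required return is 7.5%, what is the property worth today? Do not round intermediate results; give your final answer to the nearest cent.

1172849.09

D_1 = 37548.00000
D_2 = 44757.21600
D_3 = 53350.60147
Terminal value at year 3: TV = D_3×(1+g_2)/(r−g_2) = 55111.17132/0.042 = 1312170.74573
P_0 = D_1/(1+r)^1 + D_2/(1+r)^2 + D_3/(1+r)^3 + TV/(1+r)^3
    = 34928.37209 + 38729.87864 + 42945.13054 + 1056245.71078 = 1172849.09205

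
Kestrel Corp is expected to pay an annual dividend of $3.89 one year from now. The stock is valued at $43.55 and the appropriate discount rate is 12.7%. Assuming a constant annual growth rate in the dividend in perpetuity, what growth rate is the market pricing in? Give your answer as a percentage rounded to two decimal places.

3.77%

P = D₁/(r−g) ⇒ g = r − D₁/P = 0.127 − $3.89/$43.55 = 0.037677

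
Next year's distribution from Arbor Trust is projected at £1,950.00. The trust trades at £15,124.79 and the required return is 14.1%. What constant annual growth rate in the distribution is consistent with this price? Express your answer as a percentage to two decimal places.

P = D₁/(r−g) ⇒ g = r − D₁/P = 0.141 − £1,950.00/£15,124.79 = 0.012073

1.21%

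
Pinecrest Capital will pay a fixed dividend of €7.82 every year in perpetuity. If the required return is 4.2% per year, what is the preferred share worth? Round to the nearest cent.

€186.19

Level perpetuity: PV = C / r = €7.82 / 0.042 = €186.19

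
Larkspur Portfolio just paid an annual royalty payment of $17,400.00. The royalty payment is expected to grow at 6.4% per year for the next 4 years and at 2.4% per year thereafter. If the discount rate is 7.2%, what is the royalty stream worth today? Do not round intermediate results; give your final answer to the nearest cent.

$428553.97

D_1 = 18513.60000
D_2 = 19698.47040
D_3 = 20959.17251
D_4 = 22300.55955
Terminal value at year 4: TV = D_4×(1+g_2)/(r−g_2) = 22835.77298/0.048 = 475745.27031
P_0 = D_1/(1+r)^1 + D_2/(1+r)^2 + D_3/(1+r)^3 + D_4/(1+r)^4 + TV/(1+r)^4
    = 17270.14925 + 17141.26754 + 17013.34764 + 16886.38235 + 360242.82357 = 428553.97036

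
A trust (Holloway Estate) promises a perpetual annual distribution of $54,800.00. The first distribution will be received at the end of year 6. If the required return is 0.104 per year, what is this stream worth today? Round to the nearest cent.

$321293.44

Value at end of year 5: C / r = $54,800.00 / 0.104 = $526,923.0769
Discount to today: PV = $526,923.0769 / (1 + 0.104)^5 = $526,923.0769 / 1.640006 = $321,293.44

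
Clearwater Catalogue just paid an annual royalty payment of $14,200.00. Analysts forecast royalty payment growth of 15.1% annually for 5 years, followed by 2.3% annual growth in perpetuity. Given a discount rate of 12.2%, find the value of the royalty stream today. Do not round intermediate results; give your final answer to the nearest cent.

$243400.91

D_1 = 16344.20000
D_2 = 18812.17420
D_3 = 21652.81250
D_4 = 24922.38719
D_5 = 28685.66766
Terminal value at year 5: TV = D_5×(1+g_2)/(r−g_2) = 29345.43801/0.099 = 296418.56580
P_0 = D_1/(1+r)^1 + D_2/(1+r)^2 + D_3/(1+r)^3 + D_4/(1+r)^4 + D_5/(1+r)^5 + TV/(1+r)^5
    = 14567.02317 + 14943.53268 + 15329.77373 + 15725.99782 + 16132.46301 + 166702.11775 = 243400.90816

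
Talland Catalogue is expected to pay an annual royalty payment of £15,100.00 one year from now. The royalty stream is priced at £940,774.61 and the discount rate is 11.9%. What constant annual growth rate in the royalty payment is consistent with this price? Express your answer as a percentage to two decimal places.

10.29%

P = D₁/(r−g) ⇒ g = r − D₁/P = 0.119 − £15,100.00/£940,774.61 = 0.102949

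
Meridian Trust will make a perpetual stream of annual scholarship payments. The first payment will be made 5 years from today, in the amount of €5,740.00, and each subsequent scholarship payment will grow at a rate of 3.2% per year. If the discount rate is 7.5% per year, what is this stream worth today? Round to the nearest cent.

€99956.16

Value at end of year 4: C₁ / (r − g) = €5,740.00 / (0.075 − 0.032) = €133,488.3721
Discount to today: PV = €133,488.3721 / (1 + 0.075)^4 = €133,488.3721 / 1.335469 = €99,956.16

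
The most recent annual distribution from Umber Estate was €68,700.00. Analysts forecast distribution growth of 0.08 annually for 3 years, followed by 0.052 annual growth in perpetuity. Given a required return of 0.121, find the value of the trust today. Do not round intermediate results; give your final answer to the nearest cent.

D_1 = 74196.00000
D_2 = 80131.68000
D_3 = 86542.21440
Terminal value at year 3: TV = D_3×(1+g_2)/(r−g_2) = 91042.40955/0.069 = 1319455.21085
P_0 = D_1/(1+r)^1 + D_2/(1+r)^2 + D_3/(1+r)^3 + TV/(1+r)^3
    = 66187.33274 + 63766.56499 + 61434.33559 + 936651.02953 = 1128039.26285

€1128039.26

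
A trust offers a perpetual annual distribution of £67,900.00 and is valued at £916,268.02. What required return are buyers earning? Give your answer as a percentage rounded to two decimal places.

7.41%

P = C/r ⇒ r = C/P = £67,900.00/£916,268.02 = 0.074105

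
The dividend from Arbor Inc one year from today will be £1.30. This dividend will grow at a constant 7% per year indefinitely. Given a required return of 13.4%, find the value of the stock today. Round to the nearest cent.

Growing perpetuity: P = D₁ / (r − g) = £1.3000 / (0.134 − 0.07) = £20.31

£20.31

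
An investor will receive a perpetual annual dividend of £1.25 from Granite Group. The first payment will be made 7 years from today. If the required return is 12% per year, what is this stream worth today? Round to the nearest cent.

Value at end of year 6: C / r = £1.25 / 0.12 = £10.4167
Discount to today: PV = £10.4167 / (1 + 0.12)^6 = £10.4167 / 1.973823 = £5.28

£5.28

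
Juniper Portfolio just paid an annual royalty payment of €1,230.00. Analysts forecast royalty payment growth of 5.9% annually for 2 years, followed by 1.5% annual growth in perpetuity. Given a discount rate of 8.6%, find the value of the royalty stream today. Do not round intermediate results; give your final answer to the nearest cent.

€19089.36

D_1 = 1302.57000
D_2 = 1379.42163
Terminal value at year 2: TV = D_2×(1+g_2)/(r−g_2) = 1400.11295/0.071 = 19719.90077
P_0 = D_1/(1+r)^1 + D_2/(1+r)^2 + TV/(1+r)^2
    = 1199.41989 + 1169.60006 + 16720.33886 = 19089.35880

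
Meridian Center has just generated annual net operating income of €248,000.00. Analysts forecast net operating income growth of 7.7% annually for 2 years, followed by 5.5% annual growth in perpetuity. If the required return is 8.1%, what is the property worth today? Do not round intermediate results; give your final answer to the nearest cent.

€10481992.74

D_1 = 267096.00000
D_2 = 287662.39200
Terminal value at year 2: TV = D_2×(1+g_2)/(r−g_2) = 303483.82356/0.026 = 11672454.75231
P_0 = D_1/(1+r)^1 + D_2/(1+r)^2 + TV/(1+r)^2
    = 247082.33117 + 246168.05798 + 9988742.35261 = 10481992.74176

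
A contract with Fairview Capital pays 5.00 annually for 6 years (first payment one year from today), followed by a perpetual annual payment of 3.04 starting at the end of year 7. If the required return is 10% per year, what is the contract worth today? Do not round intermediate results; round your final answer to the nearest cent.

PV of 6-year annuity: 5.00 × [1 − (1+0.1)^−6] / 0.1 = 21.77630
Perpetuity value at year 6: 3.04 / 0.1 = 30.40000
PV of perpetuity: 30.40000 / (1+0.1)^6 = 17.16001
Total PV = 21.77630 + 17.16001 = 38.93631

38.94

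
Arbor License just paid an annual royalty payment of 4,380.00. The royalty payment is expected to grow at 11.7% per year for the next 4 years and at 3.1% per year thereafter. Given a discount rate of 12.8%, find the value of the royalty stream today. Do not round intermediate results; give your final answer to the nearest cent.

61861.89

D_1 = 4892.46000
D_2 = 5464.87782
D_3 = 6104.26852
D_4 = 6818.46794
Terminal value at year 4: TV = D_4×(1+g_2)/(r−g_2) = 7029.84045/0.097 = 72472.58194
P_0 = D_1/(1+r)^1 + D_2/(1+r)^2 + D_3/(1+r)^3 + D_4/(1+r)^4 + TV/(1+r)^4
    = 4337.28723 + 4294.99099 + 4253.10722 + 4211.63188 + 44764.87080 = 61861.88812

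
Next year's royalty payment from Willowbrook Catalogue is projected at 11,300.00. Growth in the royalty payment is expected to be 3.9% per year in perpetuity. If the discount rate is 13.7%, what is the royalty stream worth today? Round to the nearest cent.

115306.12

Growing perpetuity: P = D₁ / (r − g) = 11,300.0000 / (0.137 − 0.039) = 115,306.12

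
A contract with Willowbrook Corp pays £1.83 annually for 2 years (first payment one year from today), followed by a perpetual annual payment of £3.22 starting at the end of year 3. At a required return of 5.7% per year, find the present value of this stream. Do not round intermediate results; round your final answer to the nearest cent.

£53.93

PV of 2-year annuity: £1.83 × [1 − (1+0.057)^−2] / 0.057 = 3.36927
Perpetuity value at year 2: £3.22 / 0.057 = 56.49123
PV of perpetuity: 56.49123 / (1+0.057)^2 = 50.56279
Total PV = 3.36927 + 50.56279 = 53.93206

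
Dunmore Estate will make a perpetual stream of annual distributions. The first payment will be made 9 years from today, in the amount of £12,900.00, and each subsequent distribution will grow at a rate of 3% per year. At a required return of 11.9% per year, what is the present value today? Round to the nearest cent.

Value at end of year 8: C₁ / (r − g) = £12,900.00 / (0.119 − 0.03) = £144,943.8202
Discount to today: PV = £144,943.8202 / (1 + 0.119)^8 = £144,943.8202 / 2.458333 = £58,960.21

£58960.21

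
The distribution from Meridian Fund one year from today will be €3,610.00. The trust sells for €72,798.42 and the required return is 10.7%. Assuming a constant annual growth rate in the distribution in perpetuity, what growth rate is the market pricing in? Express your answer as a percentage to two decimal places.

5.74%

P = D₁/(r−g) ⇒ g = r − D₁/P = 0.107 − €3,610.00/€72,798.42 = 0.057411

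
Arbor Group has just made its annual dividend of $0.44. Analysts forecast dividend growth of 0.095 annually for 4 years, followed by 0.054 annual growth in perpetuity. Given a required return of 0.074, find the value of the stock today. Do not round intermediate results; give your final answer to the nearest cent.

$26.90

D_1 = 0.48180
D_2 = 0.52757
D_3 = 0.57769
D_4 = 0.63257
Terminal value at year 4: TV = D_4×(1+g_2)/(r−g_2) = 0.66673/0.02 = 33.33648
P_0 = D_1/(1+r)^1 + D_2/(1+r)^2 + D_3/(1+r)^3 + D_4/(1+r)^4 + TV/(1+r)^4
    = 0.44860 + 0.45737 + 0.46632 + 0.47544 + 25.05548 = 26.90321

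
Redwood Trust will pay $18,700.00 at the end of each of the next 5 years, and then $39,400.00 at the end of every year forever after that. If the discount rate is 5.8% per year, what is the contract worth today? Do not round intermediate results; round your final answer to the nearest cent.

PV of 5-year annuity: $18,700.00 × [1 − (1+0.058)^−5] / 0.058 = 79201.63887
Perpetuity value at year 5: $39,400.00 / 0.058 = 679310.34483
PV of perpetuity: 679310.34483 / (1+0.058)^5 = 512436.30356
Total PV = 79201.63887 + 512436.30356 = 591637.94244

$591637.94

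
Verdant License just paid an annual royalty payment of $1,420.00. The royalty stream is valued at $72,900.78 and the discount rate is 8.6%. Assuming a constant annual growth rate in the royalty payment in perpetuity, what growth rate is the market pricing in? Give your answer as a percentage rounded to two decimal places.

6.53%

P = D₀(1+g)/(r−g) ⇒ P(r−g) = D₀(1+g) ⇒ g(P+D₀) = P·r − D₀
g = (P·r − D₀)/(P + D₀) = ($72,900.78×0.086 − $1,420.00) / ($72,900.78 + $1,420.00) = 0.065250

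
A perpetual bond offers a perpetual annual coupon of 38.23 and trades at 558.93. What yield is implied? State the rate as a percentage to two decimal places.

P = C/r ⇒ r = C/P = 38.23/558.93 = 0.068399

6.84%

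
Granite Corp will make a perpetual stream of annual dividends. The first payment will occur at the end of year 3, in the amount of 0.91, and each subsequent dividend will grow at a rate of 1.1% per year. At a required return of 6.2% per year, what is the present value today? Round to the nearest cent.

Value at end of year 2: C₁ / (r − g) = 0.91 / (0.062 − 0.011) = 17.8431
Discount to today: PV = 17.8431 / (1 + 0.062)^2 = 17.8431 / 1.127844 = 15.82

15.82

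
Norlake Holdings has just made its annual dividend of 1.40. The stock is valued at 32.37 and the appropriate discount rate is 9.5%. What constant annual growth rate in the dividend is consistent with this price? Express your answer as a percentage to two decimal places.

4.96%

P = D₀(1+g)/(r−g) ⇒ P(r−g) = D₀(1+g) ⇒ g(P+D₀) = P·r − D₀
g = (P·r − D₀)/(P + D₀) = (32.37×0.095 − 1.40) / (32.37 + 1.40) = 0.049605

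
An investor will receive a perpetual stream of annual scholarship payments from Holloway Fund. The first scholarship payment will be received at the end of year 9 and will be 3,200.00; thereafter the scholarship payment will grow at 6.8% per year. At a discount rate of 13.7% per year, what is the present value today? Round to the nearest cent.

16604.17

Value at end of year 8: C₁ / (r − g) = 3,200.00 / (0.137 − 0.068) = 46,376.8116
Discount to today: PV = 46,376.8116 / (1 + 0.137)^8 = 46,376.8116 / 2.793082 = 16,604.17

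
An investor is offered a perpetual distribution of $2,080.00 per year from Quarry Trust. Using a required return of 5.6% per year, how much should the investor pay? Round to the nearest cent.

$37142.86

Level perpetuity: PV = C / r = $2,080.00 / 0.056 = $37,142.86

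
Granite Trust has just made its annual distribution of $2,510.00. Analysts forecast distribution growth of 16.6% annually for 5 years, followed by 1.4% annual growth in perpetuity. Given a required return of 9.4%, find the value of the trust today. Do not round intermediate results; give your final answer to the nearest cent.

D_1 = 2926.66000
D_2 = 3412.48556
D_3 = 3978.95816
D_4 = 4639.46522
D_5 = 5409.61644
Terminal value at year 5: TV = D_5×(1+g_2)/(r−g_2) = 5485.35107/0.08 = 68566.88843
P_0 = D_1/(1+r)^1 + D_2/(1+r)^2 + D_3/(1+r)^3 + D_4/(1+r)^4 + D_5/(1+r)^5 + TV/(1+r)^5
    = 2675.19196 + 2851.25578 + 3038.90698 + 3238.90817 + 3452.07215 + 43755.01445 = 59011.34948

$59011.35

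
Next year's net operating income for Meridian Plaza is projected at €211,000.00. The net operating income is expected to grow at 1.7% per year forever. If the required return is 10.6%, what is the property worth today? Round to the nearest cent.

Growing perpetuity: P = D₁ / (r − g) = €211,000.0000 / (0.106 − 0.017) = €2,370,786.52

€2370786.52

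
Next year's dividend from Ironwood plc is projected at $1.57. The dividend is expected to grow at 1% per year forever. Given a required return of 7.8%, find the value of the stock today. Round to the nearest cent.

Growing perpetuity: P = D₁ / (r − g) = $1.5700 / (0.078 − 0.01) = $23.09

$23.09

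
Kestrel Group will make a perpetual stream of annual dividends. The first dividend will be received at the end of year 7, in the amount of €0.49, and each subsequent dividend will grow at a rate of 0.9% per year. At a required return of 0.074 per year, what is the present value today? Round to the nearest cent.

€4.91

Value at end of year 6: C₁ / (r − g) = €0.49 / (0.074 − 0.009) = €7.5385
Discount to today: PV = €7.5385 / (1 + 0.074)^6 = €7.5385 / 1.534708 = €4.91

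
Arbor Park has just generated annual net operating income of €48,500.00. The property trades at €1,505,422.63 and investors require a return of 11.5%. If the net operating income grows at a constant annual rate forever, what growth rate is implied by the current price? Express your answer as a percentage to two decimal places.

8.02%

P = D₀(1+g)/(r−g) ⇒ P(r−g) = D₀(1+g) ⇒ g(P+D₀) = P·r − D₀
g = (P·r − D₀)/(P + D₀) = (€1,505,422.63×0.115 − €48,500.00) / (€1,505,422.63 + €48,500.00) = 0.080199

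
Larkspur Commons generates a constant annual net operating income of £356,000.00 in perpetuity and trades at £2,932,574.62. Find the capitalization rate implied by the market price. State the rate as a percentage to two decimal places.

P = C/r ⇒ r = C/P = £356,000.00/£2,932,574.62 = 0.121395

12.14%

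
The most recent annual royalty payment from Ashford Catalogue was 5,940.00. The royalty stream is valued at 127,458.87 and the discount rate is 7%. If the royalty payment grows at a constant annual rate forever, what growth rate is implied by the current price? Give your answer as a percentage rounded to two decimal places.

P = D₀(1+g)/(r−g) ⇒ P(r−g) = D₀(1+g) ⇒ g(P+D₀) = P·r − D₀
g = (P·r − D₀)/(P + D₀) = (127,458.87×0.07 − 5,940.00) / (127,458.87 + 5,940.00) = 0.022355

2.24%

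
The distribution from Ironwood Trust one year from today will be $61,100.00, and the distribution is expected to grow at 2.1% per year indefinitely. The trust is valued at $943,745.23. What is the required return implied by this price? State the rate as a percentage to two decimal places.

P = D₁/(r − g) ⇒ r = D₁/P + g = $61,100.0000/$943,745.23 + 0.021 = 0.064742 + 0.021 = 0.085742

8.57%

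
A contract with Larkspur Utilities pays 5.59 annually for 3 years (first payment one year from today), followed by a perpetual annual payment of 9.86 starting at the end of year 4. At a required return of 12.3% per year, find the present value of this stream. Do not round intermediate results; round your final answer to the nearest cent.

PV of 3-year annuity: 5.59 × [1 − (1+0.123)^−3] / 0.123 = 13.35732
Perpetuity value at year 3: 9.86 / 0.123 = 80.16260
PV of perpetuity: 80.16260 / (1+0.123)^3 = 56.60210
Total PV = 13.35732 + 56.60210 = 69.95942

69.96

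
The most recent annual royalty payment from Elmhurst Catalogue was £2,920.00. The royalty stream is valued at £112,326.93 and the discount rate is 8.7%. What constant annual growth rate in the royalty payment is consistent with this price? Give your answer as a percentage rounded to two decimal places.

5.95%

P = D₀(1+g)/(r−g) ⇒ P(r−g) = D₀(1+g) ⇒ g(P+D₀) = P·r − D₀
g = (P·r − D₀)/(P + D₀) = (£112,326.93×0.087 − £2,920.00) / (£112,326.93 + £2,920.00) = 0.059459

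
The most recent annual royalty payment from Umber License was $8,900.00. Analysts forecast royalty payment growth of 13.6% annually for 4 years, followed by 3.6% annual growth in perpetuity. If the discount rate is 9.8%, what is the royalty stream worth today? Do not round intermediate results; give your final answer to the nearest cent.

D_1 = 10110.40000
D_2 = 11485.41440
D_3 = 13047.43076
D_4 = 14821.88134
Terminal value at year 4: TV = D_4×(1+g_2)/(r−g_2) = 15355.46907/0.062 = 247668.85597
P_0 = D_1/(1+r)^1 + D_2/(1+r)^2 + D_3/(1+r)^3 + D_4/(1+r)^4 + TV/(1+r)^4
    = 9208.01457 + 9526.68903 + 9856.39229 + 10197.50605 + 170397.03659 = 209185.63854

$209185.64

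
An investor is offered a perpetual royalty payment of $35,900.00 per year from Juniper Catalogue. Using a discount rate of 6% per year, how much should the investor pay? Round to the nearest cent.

Level perpetuity: PV = C / r = $35,900.00 / 0.06 = $598,333.33

$598333.33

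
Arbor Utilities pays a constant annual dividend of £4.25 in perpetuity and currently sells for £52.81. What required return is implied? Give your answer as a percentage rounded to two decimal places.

8.05%

P = C/r ⇒ r = C/P = £4.25/£52.81 = 0.080477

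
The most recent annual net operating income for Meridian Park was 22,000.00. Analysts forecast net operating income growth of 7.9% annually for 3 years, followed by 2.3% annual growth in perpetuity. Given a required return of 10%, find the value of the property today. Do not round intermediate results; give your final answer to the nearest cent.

339375.18

D_1 = 23738.00000
D_2 = 25613.30200
D_3 = 27636.75286
Terminal value at year 3: TV = D_3×(1+g_2)/(r−g_2) = 28272.39817/0.077 = 367174.00226
P_0 = D_1/(1+r)^1 + D_2/(1+r)^2 + D_3/(1+r)^3 + TV/(1+r)^3
    = 21580.00000 + 21168.01818 + 20763.90147 + 275863.26240 = 339375.18205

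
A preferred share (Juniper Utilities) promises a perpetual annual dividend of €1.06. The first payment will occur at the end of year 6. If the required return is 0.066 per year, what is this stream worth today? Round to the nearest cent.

Value at end of year 5: C / r = €1.06 / 0.066 = €16.0606
Discount to today: PV = €16.0606 / (1 + 0.066)^5 = €16.0606 / 1.376531 = €11.67

€11.67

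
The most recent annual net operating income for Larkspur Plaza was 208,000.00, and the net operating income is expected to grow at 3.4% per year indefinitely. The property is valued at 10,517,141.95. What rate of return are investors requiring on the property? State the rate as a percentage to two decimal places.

D₁ = 208,000.00 × 1.034 = 215,072.0000
P = D₁/(r − g) ⇒ r = D₁/P + g = 215,072.0000/10,517,141.95 + 0.034 = 0.020450 + 0.034 = 0.054450

5.44%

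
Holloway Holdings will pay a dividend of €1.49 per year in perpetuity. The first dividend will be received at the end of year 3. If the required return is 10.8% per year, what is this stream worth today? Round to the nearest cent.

Value at end of year 2: C / r = €1.49 / 0.108 = €13.7963
Discount to today: PV = €13.7963 / (1 + 0.108)^2 = €13.7963 / 1.227664 = €11.24

€11.24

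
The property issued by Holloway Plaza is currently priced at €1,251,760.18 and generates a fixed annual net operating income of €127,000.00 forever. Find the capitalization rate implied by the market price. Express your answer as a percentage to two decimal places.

10.15%

P = C/r ⇒ r = C/P = €127,000.00/€1,251,760.18 = 0.101457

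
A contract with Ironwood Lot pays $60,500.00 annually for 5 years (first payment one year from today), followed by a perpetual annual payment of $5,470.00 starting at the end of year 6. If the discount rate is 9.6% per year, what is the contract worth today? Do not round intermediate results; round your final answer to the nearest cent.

PV of 5-year annuity: $60,500.00 × [1 − (1+0.096)^−5] / 0.096 = 231705.53916
Perpetuity value at year 5: $5,470.00 / 0.096 = 56979.16667
PV of perpetuity: 56979.16667 / (1+0.096)^5 = 36029.92205
Total PV = 231705.53916 + 36029.92205 = 267735.46122

$267735.46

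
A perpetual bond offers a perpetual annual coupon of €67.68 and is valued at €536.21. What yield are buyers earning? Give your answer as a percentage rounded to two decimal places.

12.62%

P = C/r ⇒ r = C/P = €67.68/€536.21 = 0.126219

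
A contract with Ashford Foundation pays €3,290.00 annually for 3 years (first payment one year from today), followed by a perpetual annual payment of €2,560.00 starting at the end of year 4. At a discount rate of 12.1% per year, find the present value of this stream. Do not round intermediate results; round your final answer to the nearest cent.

€22907.35

PV of 3-year annuity: €3,290.00 × [1 − (1+0.121)^−3] / 0.121 = 7888.46582
Perpetuity value at year 3: €2,560.00 / 0.121 = 21157.02479
PV of perpetuity: 21157.02479 / (1+0.121)^3 = 15018.88726
Total PV = 7888.46582 + 15018.88726 = 22907.35307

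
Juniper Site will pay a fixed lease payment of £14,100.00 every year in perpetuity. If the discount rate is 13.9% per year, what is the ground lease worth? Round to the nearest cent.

£101438.85

Level perpetuity: PV = C / r = £14,100.00 / 0.139 = £101,438.85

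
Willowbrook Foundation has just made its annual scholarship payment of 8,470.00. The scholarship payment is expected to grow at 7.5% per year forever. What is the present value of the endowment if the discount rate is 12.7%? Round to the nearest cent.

175100.96

D₁ = D₀ × (1 + g) = 8,470.00 × 1.075 = 9,105.2500
Growing perpetuity: P = D₁ / (r − g) = 9,105.2500 / (0.127 − 0.075) = 175,100.96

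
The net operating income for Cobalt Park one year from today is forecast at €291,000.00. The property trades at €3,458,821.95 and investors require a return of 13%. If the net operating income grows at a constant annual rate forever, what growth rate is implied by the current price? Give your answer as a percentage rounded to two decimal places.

4.59%

P = D₁/(r−g) ⇒ g = r − D₁/P = 0.13 − €291,000.00/€3,458,821.95 = 0.045867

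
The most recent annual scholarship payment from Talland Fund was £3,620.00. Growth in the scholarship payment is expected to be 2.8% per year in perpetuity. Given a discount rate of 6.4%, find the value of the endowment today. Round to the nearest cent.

£103371.11

D₁ = D₀ × (1 + g) = £3,620.00 × 1.028 = £3,721.3600
Growing perpetuity: P = D₁ / (r − g) = £3,721.3600 / (0.064 − 0.028) = £103,371.11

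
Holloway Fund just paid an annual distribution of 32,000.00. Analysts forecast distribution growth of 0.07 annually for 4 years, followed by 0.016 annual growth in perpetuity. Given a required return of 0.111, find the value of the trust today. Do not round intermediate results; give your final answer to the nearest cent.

D_1 = 34240.00000
D_2 = 36636.80000
D_3 = 39201.37600
D_4 = 41945.47232
Terminal value at year 4: TV = D_4×(1+g_2)/(r−g_2) = 42616.59988/0.095 = 448595.78818
P_0 = D_1/(1+r)^1 + D_2/(1+r)^2 + D_3/(1+r)^3 + D_4/(1+r)^4 + TV/(1+r)^4
    = 30819.08191 + 29681.74405 + 28586.37816 + 27531.43531 + 294441.45554 = 411060.09497

411060.09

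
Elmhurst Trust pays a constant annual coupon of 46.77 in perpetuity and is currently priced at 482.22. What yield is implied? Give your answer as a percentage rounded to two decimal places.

9.70%

P = C/r ⇒ r = C/P = 46.77/482.22 = 0.096989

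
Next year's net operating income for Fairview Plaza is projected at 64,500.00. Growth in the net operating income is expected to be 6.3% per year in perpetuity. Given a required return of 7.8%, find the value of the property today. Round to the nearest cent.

4300000.00

Growing perpetuity: P = D₁ / (r − g) = 64,500.0000 / (0.078 − 0.063) = 4,300,000.00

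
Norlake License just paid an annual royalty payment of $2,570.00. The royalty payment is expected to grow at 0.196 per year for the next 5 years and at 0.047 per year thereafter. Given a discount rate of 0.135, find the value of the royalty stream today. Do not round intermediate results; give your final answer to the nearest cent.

D_1 = 3073.72000
D_2 = 3676.16912
D_3 = 4396.69827
D_4 = 5258.45113
D_5 = 6289.10755
Terminal value at year 5: TV = D_5×(1+g_2)/(r−g_2) = 6584.69560/0.088 = 74826.08641
P_0 = D_1/(1+r)^1 + D_2/(1+r)^2 + D_3/(1+r)^3 + D_4/(1+r)^4 + D_5/(1+r)^5 + TV/(1+r)^5
    = 2708.12335 + 2853.67007 + 3007.03912 + 3168.65091 + 3338.94845 + 39725.89803 = 54802.32992

$54802.33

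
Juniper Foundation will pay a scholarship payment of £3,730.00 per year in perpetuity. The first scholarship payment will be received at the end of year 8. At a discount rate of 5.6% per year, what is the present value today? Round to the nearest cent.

£45485.54

Value at end of year 7: C / r = £3,730.00 / 0.056 = £66,607.1429
Discount to today: PV = £66,607.1429 / (1 + 0.056)^7 = £66,607.1429 / 1.464359 = £45,485.54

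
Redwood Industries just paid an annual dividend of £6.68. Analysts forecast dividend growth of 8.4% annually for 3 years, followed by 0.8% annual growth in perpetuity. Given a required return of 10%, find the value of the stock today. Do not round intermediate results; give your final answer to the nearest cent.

D_1 = 7.24112
D_2 = 7.84937
D_3 = 8.50872
Terminal value at year 3: TV = D_3×(1+g_2)/(r−g_2) = 8.57679/0.092 = 93.22599
P_0 = D_1/(1+r)^1 + D_2/(1+r)^2 + D_3/(1+r)^3 + TV/(1+r)^3
    = 6.58284 + 6.48709 + 6.39273 + 70.04207 = 89.50472

£89.50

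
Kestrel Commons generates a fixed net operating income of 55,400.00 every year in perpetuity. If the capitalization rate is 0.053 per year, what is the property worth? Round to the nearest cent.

1045283.02

Level perpetuity: PV = C / r = 55,400.00 / 0.053 = 1,045,283.02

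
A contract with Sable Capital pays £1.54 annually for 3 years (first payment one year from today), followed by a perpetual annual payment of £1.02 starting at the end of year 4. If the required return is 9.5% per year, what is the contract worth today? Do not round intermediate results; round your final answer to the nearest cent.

PV of 3-year annuity: £1.54 × [1 − (1+0.095)^−3] / 0.095 = 3.86372
Perpetuity value at year 3: £1.02 / 0.095 = 10.73684
PV of perpetuity: 10.73684 / (1+0.095)^3 = 8.17776
Total PV = 3.86372 + 8.17776 = 12.04147

£12.04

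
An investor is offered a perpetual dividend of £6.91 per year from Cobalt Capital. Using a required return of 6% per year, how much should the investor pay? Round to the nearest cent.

Level perpetuity: PV = C / r = £6.91 / 0.06 = £115.17

£115.17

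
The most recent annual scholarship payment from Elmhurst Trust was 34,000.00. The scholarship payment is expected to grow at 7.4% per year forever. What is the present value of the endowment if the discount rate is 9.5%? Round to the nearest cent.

D₁ = D₀ × (1 + g) = 34,000.00 × 1.074 = 36,516.0000
Growing perpetuity: P = D₁ / (r − g) = 36,516.0000 / (0.095 − 0.074) = 1,738,857.14

1738857.14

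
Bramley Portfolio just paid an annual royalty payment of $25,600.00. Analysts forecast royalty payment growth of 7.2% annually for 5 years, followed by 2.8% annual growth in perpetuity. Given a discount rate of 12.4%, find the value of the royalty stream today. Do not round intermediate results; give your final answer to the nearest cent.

$327617.14

D_1 = 27443.20000
D_2 = 29419.11040
D_3 = 31537.28635
D_4 = 33807.97097
D_5 = 36242.14488
Terminal value at year 5: TV = D_5×(1+g_2)/(r−g_2) = 37256.92493/0.096 = 388092.96804
P_0 = D_1/(1+r)^1 + D_2/(1+r)^2 + D_3/(1+r)^3 + D_4/(1+r)^4 + D_5/(1+r)^5 + TV/(1+r)^5
    = 24415.65836 + 23286.10833 + 22208.81506 + 21181.36099 + 20201.44037 + 216323.75731 = 327617.14042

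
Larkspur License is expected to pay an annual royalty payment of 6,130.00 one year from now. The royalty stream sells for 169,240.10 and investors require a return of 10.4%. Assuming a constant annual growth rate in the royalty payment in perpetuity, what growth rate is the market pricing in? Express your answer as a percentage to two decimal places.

P = D₁/(r−g) ⇒ g = r − D₁/P = 0.104 − 6,130.00/169,240.10 = 0.067779

6.78%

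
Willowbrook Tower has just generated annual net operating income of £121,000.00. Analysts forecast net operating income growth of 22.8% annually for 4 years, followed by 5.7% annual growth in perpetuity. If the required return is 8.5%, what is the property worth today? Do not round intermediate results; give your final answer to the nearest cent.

£8161004.36

D_1 = 148588.00000
D_2 = 182466.06400
D_3 = 224068.32659
D_4 = 275155.90505
Terminal value at year 4: TV = D_4×(1+g_2)/(r−g_2) = 290839.79164/0.028 = 10387135.41583
P_0 = D_1/(1+r)^1 + D_2/(1+r)^2 + D_3/(1+r)^3 + D_4/(1+r)^4 + TV/(1+r)^4
    = 136947.46544 + 154996.76273 + 175424.90749 + 198545.42525 + 7495089.80327 = 8161004.36418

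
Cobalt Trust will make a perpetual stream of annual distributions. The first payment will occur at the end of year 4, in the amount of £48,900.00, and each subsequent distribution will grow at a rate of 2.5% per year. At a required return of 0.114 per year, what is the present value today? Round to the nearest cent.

Value at end of year 3: C₁ / (r − g) = £48,900.00 / (0.114 − 0.025) = £549,438.2022
Discount to today: PV = £549,438.2022 / (1 + 0.114)^3 = £549,438.2022 / 1.382470 = £397,432.41

£397432.41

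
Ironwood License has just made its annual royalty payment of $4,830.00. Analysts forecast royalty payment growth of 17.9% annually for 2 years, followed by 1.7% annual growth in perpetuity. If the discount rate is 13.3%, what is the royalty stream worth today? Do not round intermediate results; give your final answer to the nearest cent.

D_1 = 5694.57000
D_2 = 6713.89803
Terminal value at year 2: TV = D_2×(1+g_2)/(r−g_2) = 6828.03430/0.116 = 58862.36463
P_0 = D_1/(1+r)^1 + D_2/(1+r)^2 + TV/(1+r)^2
    = 5026.09885 + 5230.15935 + 45854.06950 = 56110.32771

$56110.33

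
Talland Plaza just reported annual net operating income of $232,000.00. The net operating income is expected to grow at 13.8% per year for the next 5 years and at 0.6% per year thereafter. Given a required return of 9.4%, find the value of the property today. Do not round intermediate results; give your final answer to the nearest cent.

D_1 = 264016.00000
D_2 = 300450.20800
D_3 = 341912.33670
D_4 = 389096.23917
D_5 = 442791.52017
Terminal value at year 5: TV = D_5×(1+g_2)/(r−g_2) = 445448.26930/0.088 = 5061912.15109
P_0 = D_1/(1+r)^1 + D_2/(1+r)^2 + D_3/(1+r)^3 + D_4/(1+r)^4 + D_5/(1+r)^5 + TV/(1+r)^5
    = 241330.89580 + 251037.07442 + 261133.62952 + 271636.26178 + 282561.30339 + 3230189.44555 = 4537888.61045

$4537888.61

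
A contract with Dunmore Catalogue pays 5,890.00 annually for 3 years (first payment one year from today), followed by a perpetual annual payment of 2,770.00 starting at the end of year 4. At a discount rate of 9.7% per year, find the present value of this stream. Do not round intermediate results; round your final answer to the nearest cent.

PV of 3-year annuity: 5,890.00 × [1 − (1+0.097)^−3] / 0.097 = 14725.26688
Perpetuity value at year 3: 2,770.00 / 0.097 = 28556.70103
PV of perpetuity: 28556.70103 / (1+0.097)^3 = 21631.57552
Total PV = 14725.26688 + 21631.57552 = 36356.84240

36356.84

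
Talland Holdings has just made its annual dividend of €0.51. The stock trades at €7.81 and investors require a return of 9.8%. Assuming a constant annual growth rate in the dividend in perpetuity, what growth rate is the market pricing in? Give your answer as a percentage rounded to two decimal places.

3.07%

P = D₀(1+g)/(r−g) ⇒ P(r−g) = D₀(1+g) ⇒ g(P+D₀) = P·r − D₀
g = (P·r − D₀)/(P + D₀) = (€7.81×0.098 − €0.51) / (€7.81 + €0.51) = 0.030695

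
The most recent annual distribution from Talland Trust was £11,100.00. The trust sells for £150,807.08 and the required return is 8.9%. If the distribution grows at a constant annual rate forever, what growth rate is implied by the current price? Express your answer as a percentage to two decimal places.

P = D₀(1+g)/(r−g) ⇒ P(r−g) = D₀(1+g) ⇒ g(P+D₀) = P·r − D₀
g = (P·r − D₀)/(P + D₀) = (£150,807.08×0.089 − £11,100.00) / (£150,807.08 + £11,100.00) = 0.014341

1.43%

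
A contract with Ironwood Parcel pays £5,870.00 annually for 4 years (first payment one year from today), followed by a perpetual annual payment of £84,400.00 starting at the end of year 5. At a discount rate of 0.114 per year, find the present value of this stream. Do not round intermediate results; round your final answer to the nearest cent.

£498782.05

PV of 4-year annuity: £5,870.00 × [1 − (1+0.114)^−4] / 0.114 = 18056.90870
Perpetuity value at year 4: £84,400.00 / 0.114 = 740350.87719
PV of perpetuity: 740350.87719 / (1+0.114)^4 = 480725.13707
Total PV = 18056.90870 + 480725.13707 = 498782.04577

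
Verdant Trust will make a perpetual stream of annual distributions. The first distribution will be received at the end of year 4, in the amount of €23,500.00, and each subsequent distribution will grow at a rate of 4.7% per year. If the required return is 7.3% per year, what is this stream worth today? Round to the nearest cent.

€731636.47

Value at end of year 3: C₁ / (r − g) = €23,500.00 / (0.073 − 0.047) = €903,846.1538
Discount to today: PV = €903,846.1538 / (1 + 0.073)^3 = €903,846.1538 / 1.235376 = €731,636.47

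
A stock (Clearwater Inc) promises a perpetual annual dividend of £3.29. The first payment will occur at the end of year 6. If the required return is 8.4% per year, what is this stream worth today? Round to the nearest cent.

£26.17

Value at end of year 5: C / r = £3.29 / 0.084 = £39.1667
Discount to today: PV = £39.1667 / (1 + 0.084)^5 = £39.1667 / 1.496740 = £26.17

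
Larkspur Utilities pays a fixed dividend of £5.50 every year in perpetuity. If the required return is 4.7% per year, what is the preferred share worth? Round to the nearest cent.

Level perpetuity: PV = C / r = £5.50 / 0.047 = £117.02

£117.02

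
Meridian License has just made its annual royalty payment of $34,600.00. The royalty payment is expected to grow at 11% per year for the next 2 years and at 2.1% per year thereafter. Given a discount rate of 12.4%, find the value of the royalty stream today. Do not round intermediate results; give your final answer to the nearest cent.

D_1 = 38406.00000
D_2 = 42630.66000
Terminal value at year 2: TV = D_2×(1+g_2)/(r−g_2) = 43525.90386/0.103 = 422581.59087
P_0 = D_1/(1+r)^1 + D_2/(1+r)^2 + TV/(1+r)^2
    = 34169.03915 + 33743.44613 + 334486.00486 = 402398.49014

$402398.49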